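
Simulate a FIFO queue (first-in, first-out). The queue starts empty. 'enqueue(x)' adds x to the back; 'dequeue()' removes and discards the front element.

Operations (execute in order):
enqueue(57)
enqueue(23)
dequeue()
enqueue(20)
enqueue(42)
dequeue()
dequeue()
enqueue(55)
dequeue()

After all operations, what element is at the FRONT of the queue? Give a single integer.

Answer: 55

Derivation:
enqueue(57): queue = [57]
enqueue(23): queue = [57, 23]
dequeue(): queue = [23]
enqueue(20): queue = [23, 20]
enqueue(42): queue = [23, 20, 42]
dequeue(): queue = [20, 42]
dequeue(): queue = [42]
enqueue(55): queue = [42, 55]
dequeue(): queue = [55]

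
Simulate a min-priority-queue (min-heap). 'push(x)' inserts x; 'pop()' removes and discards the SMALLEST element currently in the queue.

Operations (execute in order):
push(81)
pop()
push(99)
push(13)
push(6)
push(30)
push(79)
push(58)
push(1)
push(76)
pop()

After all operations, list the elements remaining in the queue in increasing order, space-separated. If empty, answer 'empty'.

Answer: 6 13 30 58 76 79 99

Derivation:
push(81): heap contents = [81]
pop() → 81: heap contents = []
push(99): heap contents = [99]
push(13): heap contents = [13, 99]
push(6): heap contents = [6, 13, 99]
push(30): heap contents = [6, 13, 30, 99]
push(79): heap contents = [6, 13, 30, 79, 99]
push(58): heap contents = [6, 13, 30, 58, 79, 99]
push(1): heap contents = [1, 6, 13, 30, 58, 79, 99]
push(76): heap contents = [1, 6, 13, 30, 58, 76, 79, 99]
pop() → 1: heap contents = [6, 13, 30, 58, 76, 79, 99]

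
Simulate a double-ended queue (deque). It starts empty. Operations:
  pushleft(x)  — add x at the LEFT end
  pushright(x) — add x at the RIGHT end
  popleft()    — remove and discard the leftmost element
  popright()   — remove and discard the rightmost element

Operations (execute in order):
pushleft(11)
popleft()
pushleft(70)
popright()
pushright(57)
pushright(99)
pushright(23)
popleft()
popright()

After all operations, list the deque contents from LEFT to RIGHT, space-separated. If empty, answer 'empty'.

Answer: 99

Derivation:
pushleft(11): [11]
popleft(): []
pushleft(70): [70]
popright(): []
pushright(57): [57]
pushright(99): [57, 99]
pushright(23): [57, 99, 23]
popleft(): [99, 23]
popright(): [99]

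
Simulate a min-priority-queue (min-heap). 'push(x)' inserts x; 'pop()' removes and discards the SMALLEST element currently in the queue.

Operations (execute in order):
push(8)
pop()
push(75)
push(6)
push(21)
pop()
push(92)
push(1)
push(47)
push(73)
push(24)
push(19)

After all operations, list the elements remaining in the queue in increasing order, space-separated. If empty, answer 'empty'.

Answer: 1 19 21 24 47 73 75 92

Derivation:
push(8): heap contents = [8]
pop() → 8: heap contents = []
push(75): heap contents = [75]
push(6): heap contents = [6, 75]
push(21): heap contents = [6, 21, 75]
pop() → 6: heap contents = [21, 75]
push(92): heap contents = [21, 75, 92]
push(1): heap contents = [1, 21, 75, 92]
push(47): heap contents = [1, 21, 47, 75, 92]
push(73): heap contents = [1, 21, 47, 73, 75, 92]
push(24): heap contents = [1, 21, 24, 47, 73, 75, 92]
push(19): heap contents = [1, 19, 21, 24, 47, 73, 75, 92]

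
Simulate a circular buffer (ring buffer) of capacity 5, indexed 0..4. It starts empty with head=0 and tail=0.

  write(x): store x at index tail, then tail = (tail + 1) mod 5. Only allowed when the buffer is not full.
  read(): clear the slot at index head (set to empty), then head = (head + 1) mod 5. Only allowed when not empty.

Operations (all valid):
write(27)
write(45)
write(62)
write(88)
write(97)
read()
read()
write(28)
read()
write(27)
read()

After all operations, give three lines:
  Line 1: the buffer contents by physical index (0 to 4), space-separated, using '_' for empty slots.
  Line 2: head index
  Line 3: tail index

write(27): buf=[27 _ _ _ _], head=0, tail=1, size=1
write(45): buf=[27 45 _ _ _], head=0, tail=2, size=2
write(62): buf=[27 45 62 _ _], head=0, tail=3, size=3
write(88): buf=[27 45 62 88 _], head=0, tail=4, size=4
write(97): buf=[27 45 62 88 97], head=0, tail=0, size=5
read(): buf=[_ 45 62 88 97], head=1, tail=0, size=4
read(): buf=[_ _ 62 88 97], head=2, tail=0, size=3
write(28): buf=[28 _ 62 88 97], head=2, tail=1, size=4
read(): buf=[28 _ _ 88 97], head=3, tail=1, size=3
write(27): buf=[28 27 _ 88 97], head=3, tail=2, size=4
read(): buf=[28 27 _ _ 97], head=4, tail=2, size=3

Answer: 28 27 _ _ 97
4
2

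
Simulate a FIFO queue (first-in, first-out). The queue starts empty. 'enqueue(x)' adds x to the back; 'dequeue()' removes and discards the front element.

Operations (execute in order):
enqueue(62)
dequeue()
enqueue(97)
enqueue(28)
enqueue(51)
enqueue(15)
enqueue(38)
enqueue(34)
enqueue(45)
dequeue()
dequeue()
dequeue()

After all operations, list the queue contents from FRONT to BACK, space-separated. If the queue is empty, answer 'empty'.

enqueue(62): [62]
dequeue(): []
enqueue(97): [97]
enqueue(28): [97, 28]
enqueue(51): [97, 28, 51]
enqueue(15): [97, 28, 51, 15]
enqueue(38): [97, 28, 51, 15, 38]
enqueue(34): [97, 28, 51, 15, 38, 34]
enqueue(45): [97, 28, 51, 15, 38, 34, 45]
dequeue(): [28, 51, 15, 38, 34, 45]
dequeue(): [51, 15, 38, 34, 45]
dequeue(): [15, 38, 34, 45]

Answer: 15 38 34 45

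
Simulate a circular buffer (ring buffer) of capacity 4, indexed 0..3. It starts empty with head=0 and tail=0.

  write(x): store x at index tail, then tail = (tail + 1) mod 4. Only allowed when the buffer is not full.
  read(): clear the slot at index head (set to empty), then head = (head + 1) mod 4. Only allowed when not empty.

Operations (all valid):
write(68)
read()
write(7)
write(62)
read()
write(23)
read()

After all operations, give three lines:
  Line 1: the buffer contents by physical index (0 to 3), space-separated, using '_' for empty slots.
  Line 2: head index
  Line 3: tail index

write(68): buf=[68 _ _ _], head=0, tail=1, size=1
read(): buf=[_ _ _ _], head=1, tail=1, size=0
write(7): buf=[_ 7 _ _], head=1, tail=2, size=1
write(62): buf=[_ 7 62 _], head=1, tail=3, size=2
read(): buf=[_ _ 62 _], head=2, tail=3, size=1
write(23): buf=[_ _ 62 23], head=2, tail=0, size=2
read(): buf=[_ _ _ 23], head=3, tail=0, size=1

Answer: _ _ _ 23
3
0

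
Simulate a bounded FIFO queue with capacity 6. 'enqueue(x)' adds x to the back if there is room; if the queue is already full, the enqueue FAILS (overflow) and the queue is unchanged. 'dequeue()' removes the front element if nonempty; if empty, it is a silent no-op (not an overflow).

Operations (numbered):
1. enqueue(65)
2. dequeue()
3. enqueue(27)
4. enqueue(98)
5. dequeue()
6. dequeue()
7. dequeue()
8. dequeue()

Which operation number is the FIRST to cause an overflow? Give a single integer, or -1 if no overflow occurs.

1. enqueue(65): size=1
2. dequeue(): size=0
3. enqueue(27): size=1
4. enqueue(98): size=2
5. dequeue(): size=1
6. dequeue(): size=0
7. dequeue(): empty, no-op, size=0
8. dequeue(): empty, no-op, size=0

Answer: -1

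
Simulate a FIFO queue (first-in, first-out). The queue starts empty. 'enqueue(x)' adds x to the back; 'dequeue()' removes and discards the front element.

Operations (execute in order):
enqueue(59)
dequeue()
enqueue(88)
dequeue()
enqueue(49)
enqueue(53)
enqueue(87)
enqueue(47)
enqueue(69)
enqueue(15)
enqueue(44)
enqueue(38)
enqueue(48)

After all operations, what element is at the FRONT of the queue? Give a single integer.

enqueue(59): queue = [59]
dequeue(): queue = []
enqueue(88): queue = [88]
dequeue(): queue = []
enqueue(49): queue = [49]
enqueue(53): queue = [49, 53]
enqueue(87): queue = [49, 53, 87]
enqueue(47): queue = [49, 53, 87, 47]
enqueue(69): queue = [49, 53, 87, 47, 69]
enqueue(15): queue = [49, 53, 87, 47, 69, 15]
enqueue(44): queue = [49, 53, 87, 47, 69, 15, 44]
enqueue(38): queue = [49, 53, 87, 47, 69, 15, 44, 38]
enqueue(48): queue = [49, 53, 87, 47, 69, 15, 44, 38, 48]

Answer: 49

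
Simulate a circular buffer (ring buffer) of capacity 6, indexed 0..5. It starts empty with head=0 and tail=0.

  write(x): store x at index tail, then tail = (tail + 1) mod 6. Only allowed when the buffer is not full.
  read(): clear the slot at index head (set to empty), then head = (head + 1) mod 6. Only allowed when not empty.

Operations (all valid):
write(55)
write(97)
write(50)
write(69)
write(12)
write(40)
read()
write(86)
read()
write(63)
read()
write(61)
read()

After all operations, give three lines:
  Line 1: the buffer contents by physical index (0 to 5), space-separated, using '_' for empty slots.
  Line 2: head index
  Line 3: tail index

Answer: 86 63 61 _ 12 40
4
3

Derivation:
write(55): buf=[55 _ _ _ _ _], head=0, tail=1, size=1
write(97): buf=[55 97 _ _ _ _], head=0, tail=2, size=2
write(50): buf=[55 97 50 _ _ _], head=0, tail=3, size=3
write(69): buf=[55 97 50 69 _ _], head=0, tail=4, size=4
write(12): buf=[55 97 50 69 12 _], head=0, tail=5, size=5
write(40): buf=[55 97 50 69 12 40], head=0, tail=0, size=6
read(): buf=[_ 97 50 69 12 40], head=1, tail=0, size=5
write(86): buf=[86 97 50 69 12 40], head=1, tail=1, size=6
read(): buf=[86 _ 50 69 12 40], head=2, tail=1, size=5
write(63): buf=[86 63 50 69 12 40], head=2, tail=2, size=6
read(): buf=[86 63 _ 69 12 40], head=3, tail=2, size=5
write(61): buf=[86 63 61 69 12 40], head=3, tail=3, size=6
read(): buf=[86 63 61 _ 12 40], head=4, tail=3, size=5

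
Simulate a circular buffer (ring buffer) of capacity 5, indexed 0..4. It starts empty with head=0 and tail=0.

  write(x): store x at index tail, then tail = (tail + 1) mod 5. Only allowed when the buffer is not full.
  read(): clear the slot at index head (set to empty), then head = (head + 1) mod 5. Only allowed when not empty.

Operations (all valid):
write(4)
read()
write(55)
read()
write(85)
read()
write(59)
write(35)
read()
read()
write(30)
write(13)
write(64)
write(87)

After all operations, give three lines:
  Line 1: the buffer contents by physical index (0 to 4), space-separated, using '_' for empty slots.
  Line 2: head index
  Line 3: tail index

Answer: 30 13 64 87 _
0
4

Derivation:
write(4): buf=[4 _ _ _ _], head=0, tail=1, size=1
read(): buf=[_ _ _ _ _], head=1, tail=1, size=0
write(55): buf=[_ 55 _ _ _], head=1, tail=2, size=1
read(): buf=[_ _ _ _ _], head=2, tail=2, size=0
write(85): buf=[_ _ 85 _ _], head=2, tail=3, size=1
read(): buf=[_ _ _ _ _], head=3, tail=3, size=0
write(59): buf=[_ _ _ 59 _], head=3, tail=4, size=1
write(35): buf=[_ _ _ 59 35], head=3, tail=0, size=2
read(): buf=[_ _ _ _ 35], head=4, tail=0, size=1
read(): buf=[_ _ _ _ _], head=0, tail=0, size=0
write(30): buf=[30 _ _ _ _], head=0, tail=1, size=1
write(13): buf=[30 13 _ _ _], head=0, tail=2, size=2
write(64): buf=[30 13 64 _ _], head=0, tail=3, size=3
write(87): buf=[30 13 64 87 _], head=0, tail=4, size=4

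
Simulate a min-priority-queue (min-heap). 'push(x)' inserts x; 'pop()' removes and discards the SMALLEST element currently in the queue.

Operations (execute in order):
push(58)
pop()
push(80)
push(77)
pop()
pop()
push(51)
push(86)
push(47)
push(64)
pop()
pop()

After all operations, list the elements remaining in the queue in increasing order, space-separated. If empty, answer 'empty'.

Answer: 64 86

Derivation:
push(58): heap contents = [58]
pop() → 58: heap contents = []
push(80): heap contents = [80]
push(77): heap contents = [77, 80]
pop() → 77: heap contents = [80]
pop() → 80: heap contents = []
push(51): heap contents = [51]
push(86): heap contents = [51, 86]
push(47): heap contents = [47, 51, 86]
push(64): heap contents = [47, 51, 64, 86]
pop() → 47: heap contents = [51, 64, 86]
pop() → 51: heap contents = [64, 86]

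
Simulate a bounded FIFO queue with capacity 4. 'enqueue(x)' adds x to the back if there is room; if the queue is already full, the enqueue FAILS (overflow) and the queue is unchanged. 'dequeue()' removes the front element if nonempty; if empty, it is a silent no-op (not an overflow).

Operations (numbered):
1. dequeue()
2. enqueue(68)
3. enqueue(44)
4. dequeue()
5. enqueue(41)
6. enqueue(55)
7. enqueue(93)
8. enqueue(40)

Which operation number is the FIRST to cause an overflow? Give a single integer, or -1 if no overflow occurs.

Answer: 8

Derivation:
1. dequeue(): empty, no-op, size=0
2. enqueue(68): size=1
3. enqueue(44): size=2
4. dequeue(): size=1
5. enqueue(41): size=2
6. enqueue(55): size=3
7. enqueue(93): size=4
8. enqueue(40): size=4=cap → OVERFLOW (fail)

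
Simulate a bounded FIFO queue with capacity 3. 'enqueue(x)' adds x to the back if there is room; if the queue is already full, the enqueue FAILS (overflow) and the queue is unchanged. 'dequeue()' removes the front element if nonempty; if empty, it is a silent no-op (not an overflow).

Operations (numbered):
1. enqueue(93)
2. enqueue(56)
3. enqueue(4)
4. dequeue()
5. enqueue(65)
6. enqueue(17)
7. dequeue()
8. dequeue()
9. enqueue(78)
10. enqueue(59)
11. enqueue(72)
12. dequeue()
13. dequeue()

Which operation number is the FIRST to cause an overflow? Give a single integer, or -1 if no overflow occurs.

Answer: 6

Derivation:
1. enqueue(93): size=1
2. enqueue(56): size=2
3. enqueue(4): size=3
4. dequeue(): size=2
5. enqueue(65): size=3
6. enqueue(17): size=3=cap → OVERFLOW (fail)
7. dequeue(): size=2
8. dequeue(): size=1
9. enqueue(78): size=2
10. enqueue(59): size=3
11. enqueue(72): size=3=cap → OVERFLOW (fail)
12. dequeue(): size=2
13. dequeue(): size=1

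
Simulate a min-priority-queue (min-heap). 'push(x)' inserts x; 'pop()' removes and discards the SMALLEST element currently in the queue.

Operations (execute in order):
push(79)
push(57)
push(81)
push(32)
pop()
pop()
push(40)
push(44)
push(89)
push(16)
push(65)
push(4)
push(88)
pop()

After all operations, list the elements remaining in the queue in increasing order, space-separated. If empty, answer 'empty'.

push(79): heap contents = [79]
push(57): heap contents = [57, 79]
push(81): heap contents = [57, 79, 81]
push(32): heap contents = [32, 57, 79, 81]
pop() → 32: heap contents = [57, 79, 81]
pop() → 57: heap contents = [79, 81]
push(40): heap contents = [40, 79, 81]
push(44): heap contents = [40, 44, 79, 81]
push(89): heap contents = [40, 44, 79, 81, 89]
push(16): heap contents = [16, 40, 44, 79, 81, 89]
push(65): heap contents = [16, 40, 44, 65, 79, 81, 89]
push(4): heap contents = [4, 16, 40, 44, 65, 79, 81, 89]
push(88): heap contents = [4, 16, 40, 44, 65, 79, 81, 88, 89]
pop() → 4: heap contents = [16, 40, 44, 65, 79, 81, 88, 89]

Answer: 16 40 44 65 79 81 88 89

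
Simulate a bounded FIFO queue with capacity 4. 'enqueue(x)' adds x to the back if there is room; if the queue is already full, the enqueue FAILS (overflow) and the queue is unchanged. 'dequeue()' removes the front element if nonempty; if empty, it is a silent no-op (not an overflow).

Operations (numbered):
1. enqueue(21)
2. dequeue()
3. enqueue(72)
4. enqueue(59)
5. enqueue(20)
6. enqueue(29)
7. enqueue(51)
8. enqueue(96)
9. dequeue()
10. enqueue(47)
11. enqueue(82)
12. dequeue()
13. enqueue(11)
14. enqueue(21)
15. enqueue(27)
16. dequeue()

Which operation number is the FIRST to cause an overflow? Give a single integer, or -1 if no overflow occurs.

1. enqueue(21): size=1
2. dequeue(): size=0
3. enqueue(72): size=1
4. enqueue(59): size=2
5. enqueue(20): size=3
6. enqueue(29): size=4
7. enqueue(51): size=4=cap → OVERFLOW (fail)
8. enqueue(96): size=4=cap → OVERFLOW (fail)
9. dequeue(): size=3
10. enqueue(47): size=4
11. enqueue(82): size=4=cap → OVERFLOW (fail)
12. dequeue(): size=3
13. enqueue(11): size=4
14. enqueue(21): size=4=cap → OVERFLOW (fail)
15. enqueue(27): size=4=cap → OVERFLOW (fail)
16. dequeue(): size=3

Answer: 7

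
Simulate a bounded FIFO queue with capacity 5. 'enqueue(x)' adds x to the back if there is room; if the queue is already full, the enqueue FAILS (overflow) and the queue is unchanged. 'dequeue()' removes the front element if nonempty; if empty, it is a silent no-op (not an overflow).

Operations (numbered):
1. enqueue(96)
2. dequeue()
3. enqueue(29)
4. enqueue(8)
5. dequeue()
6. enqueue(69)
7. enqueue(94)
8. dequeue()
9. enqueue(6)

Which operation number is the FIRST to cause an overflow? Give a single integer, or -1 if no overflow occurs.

1. enqueue(96): size=1
2. dequeue(): size=0
3. enqueue(29): size=1
4. enqueue(8): size=2
5. dequeue(): size=1
6. enqueue(69): size=2
7. enqueue(94): size=3
8. dequeue(): size=2
9. enqueue(6): size=3

Answer: -1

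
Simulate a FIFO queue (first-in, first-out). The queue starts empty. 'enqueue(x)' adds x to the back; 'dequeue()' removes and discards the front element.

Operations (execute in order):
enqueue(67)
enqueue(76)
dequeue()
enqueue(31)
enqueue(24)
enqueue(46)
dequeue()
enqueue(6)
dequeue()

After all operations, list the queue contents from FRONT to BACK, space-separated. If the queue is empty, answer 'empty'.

enqueue(67): [67]
enqueue(76): [67, 76]
dequeue(): [76]
enqueue(31): [76, 31]
enqueue(24): [76, 31, 24]
enqueue(46): [76, 31, 24, 46]
dequeue(): [31, 24, 46]
enqueue(6): [31, 24, 46, 6]
dequeue(): [24, 46, 6]

Answer: 24 46 6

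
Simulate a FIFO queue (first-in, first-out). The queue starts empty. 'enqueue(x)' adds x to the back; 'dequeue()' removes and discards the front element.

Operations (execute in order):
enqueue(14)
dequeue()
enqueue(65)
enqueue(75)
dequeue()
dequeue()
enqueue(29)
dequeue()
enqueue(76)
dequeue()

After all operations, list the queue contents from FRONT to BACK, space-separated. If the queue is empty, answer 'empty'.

Answer: empty

Derivation:
enqueue(14): [14]
dequeue(): []
enqueue(65): [65]
enqueue(75): [65, 75]
dequeue(): [75]
dequeue(): []
enqueue(29): [29]
dequeue(): []
enqueue(76): [76]
dequeue(): []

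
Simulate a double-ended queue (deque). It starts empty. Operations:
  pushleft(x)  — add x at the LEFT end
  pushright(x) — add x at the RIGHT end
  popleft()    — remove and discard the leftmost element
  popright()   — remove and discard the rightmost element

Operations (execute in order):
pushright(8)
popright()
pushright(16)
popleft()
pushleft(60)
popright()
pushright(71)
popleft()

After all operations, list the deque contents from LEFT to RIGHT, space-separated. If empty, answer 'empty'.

Answer: empty

Derivation:
pushright(8): [8]
popright(): []
pushright(16): [16]
popleft(): []
pushleft(60): [60]
popright(): []
pushright(71): [71]
popleft(): []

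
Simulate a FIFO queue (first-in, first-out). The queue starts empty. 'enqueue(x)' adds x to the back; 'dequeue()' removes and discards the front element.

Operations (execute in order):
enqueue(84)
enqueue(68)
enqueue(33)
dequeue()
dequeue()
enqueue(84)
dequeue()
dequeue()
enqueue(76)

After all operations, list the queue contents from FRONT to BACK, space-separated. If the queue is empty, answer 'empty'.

Answer: 76

Derivation:
enqueue(84): [84]
enqueue(68): [84, 68]
enqueue(33): [84, 68, 33]
dequeue(): [68, 33]
dequeue(): [33]
enqueue(84): [33, 84]
dequeue(): [84]
dequeue(): []
enqueue(76): [76]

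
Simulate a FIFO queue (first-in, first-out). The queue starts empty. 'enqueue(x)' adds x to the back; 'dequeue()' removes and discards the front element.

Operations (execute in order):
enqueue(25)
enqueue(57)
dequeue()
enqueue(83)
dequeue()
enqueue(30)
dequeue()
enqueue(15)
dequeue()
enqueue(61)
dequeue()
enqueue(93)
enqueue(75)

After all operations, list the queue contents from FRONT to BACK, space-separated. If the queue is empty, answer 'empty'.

Answer: 61 93 75

Derivation:
enqueue(25): [25]
enqueue(57): [25, 57]
dequeue(): [57]
enqueue(83): [57, 83]
dequeue(): [83]
enqueue(30): [83, 30]
dequeue(): [30]
enqueue(15): [30, 15]
dequeue(): [15]
enqueue(61): [15, 61]
dequeue(): [61]
enqueue(93): [61, 93]
enqueue(75): [61, 93, 75]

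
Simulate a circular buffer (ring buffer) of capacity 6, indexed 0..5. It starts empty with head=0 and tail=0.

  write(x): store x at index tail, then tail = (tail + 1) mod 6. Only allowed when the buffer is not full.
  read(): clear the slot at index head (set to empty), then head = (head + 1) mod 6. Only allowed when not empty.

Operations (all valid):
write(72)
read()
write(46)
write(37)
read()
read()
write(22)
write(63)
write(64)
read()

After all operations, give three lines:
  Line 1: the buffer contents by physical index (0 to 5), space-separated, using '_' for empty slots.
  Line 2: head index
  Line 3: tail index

write(72): buf=[72 _ _ _ _ _], head=0, tail=1, size=1
read(): buf=[_ _ _ _ _ _], head=1, tail=1, size=0
write(46): buf=[_ 46 _ _ _ _], head=1, tail=2, size=1
write(37): buf=[_ 46 37 _ _ _], head=1, tail=3, size=2
read(): buf=[_ _ 37 _ _ _], head=2, tail=3, size=1
read(): buf=[_ _ _ _ _ _], head=3, tail=3, size=0
write(22): buf=[_ _ _ 22 _ _], head=3, tail=4, size=1
write(63): buf=[_ _ _ 22 63 _], head=3, tail=5, size=2
write(64): buf=[_ _ _ 22 63 64], head=3, tail=0, size=3
read(): buf=[_ _ _ _ 63 64], head=4, tail=0, size=2

Answer: _ _ _ _ 63 64
4
0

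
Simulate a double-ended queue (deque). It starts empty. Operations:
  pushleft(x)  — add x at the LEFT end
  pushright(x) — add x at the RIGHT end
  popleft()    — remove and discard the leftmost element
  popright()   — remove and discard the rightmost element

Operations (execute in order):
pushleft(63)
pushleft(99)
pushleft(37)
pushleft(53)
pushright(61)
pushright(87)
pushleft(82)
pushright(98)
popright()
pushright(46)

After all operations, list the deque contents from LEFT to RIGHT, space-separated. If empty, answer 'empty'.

Answer: 82 53 37 99 63 61 87 46

Derivation:
pushleft(63): [63]
pushleft(99): [99, 63]
pushleft(37): [37, 99, 63]
pushleft(53): [53, 37, 99, 63]
pushright(61): [53, 37, 99, 63, 61]
pushright(87): [53, 37, 99, 63, 61, 87]
pushleft(82): [82, 53, 37, 99, 63, 61, 87]
pushright(98): [82, 53, 37, 99, 63, 61, 87, 98]
popright(): [82, 53, 37, 99, 63, 61, 87]
pushright(46): [82, 53, 37, 99, 63, 61, 87, 46]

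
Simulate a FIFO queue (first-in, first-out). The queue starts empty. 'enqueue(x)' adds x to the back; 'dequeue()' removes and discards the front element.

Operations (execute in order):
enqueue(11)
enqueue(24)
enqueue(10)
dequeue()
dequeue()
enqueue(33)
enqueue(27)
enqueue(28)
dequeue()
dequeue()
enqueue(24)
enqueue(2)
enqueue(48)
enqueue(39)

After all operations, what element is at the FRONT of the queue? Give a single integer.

Answer: 27

Derivation:
enqueue(11): queue = [11]
enqueue(24): queue = [11, 24]
enqueue(10): queue = [11, 24, 10]
dequeue(): queue = [24, 10]
dequeue(): queue = [10]
enqueue(33): queue = [10, 33]
enqueue(27): queue = [10, 33, 27]
enqueue(28): queue = [10, 33, 27, 28]
dequeue(): queue = [33, 27, 28]
dequeue(): queue = [27, 28]
enqueue(24): queue = [27, 28, 24]
enqueue(2): queue = [27, 28, 24, 2]
enqueue(48): queue = [27, 28, 24, 2, 48]
enqueue(39): queue = [27, 28, 24, 2, 48, 39]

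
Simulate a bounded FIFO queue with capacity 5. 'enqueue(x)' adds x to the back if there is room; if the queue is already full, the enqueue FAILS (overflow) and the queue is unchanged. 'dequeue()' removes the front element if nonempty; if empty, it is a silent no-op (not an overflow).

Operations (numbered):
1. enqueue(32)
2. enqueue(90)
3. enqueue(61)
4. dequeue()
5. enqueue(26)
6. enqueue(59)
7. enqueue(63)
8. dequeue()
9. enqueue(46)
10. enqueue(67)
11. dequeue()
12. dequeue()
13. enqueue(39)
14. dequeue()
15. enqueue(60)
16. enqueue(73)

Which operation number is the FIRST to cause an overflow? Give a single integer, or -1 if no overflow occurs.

1. enqueue(32): size=1
2. enqueue(90): size=2
3. enqueue(61): size=3
4. dequeue(): size=2
5. enqueue(26): size=3
6. enqueue(59): size=4
7. enqueue(63): size=5
8. dequeue(): size=4
9. enqueue(46): size=5
10. enqueue(67): size=5=cap → OVERFLOW (fail)
11. dequeue(): size=4
12. dequeue(): size=3
13. enqueue(39): size=4
14. dequeue(): size=3
15. enqueue(60): size=4
16. enqueue(73): size=5

Answer: 10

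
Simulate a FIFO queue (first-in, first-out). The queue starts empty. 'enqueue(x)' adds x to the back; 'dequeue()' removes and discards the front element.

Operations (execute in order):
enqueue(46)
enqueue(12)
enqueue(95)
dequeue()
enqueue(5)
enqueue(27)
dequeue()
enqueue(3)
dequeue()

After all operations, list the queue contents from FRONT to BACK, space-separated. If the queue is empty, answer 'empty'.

enqueue(46): [46]
enqueue(12): [46, 12]
enqueue(95): [46, 12, 95]
dequeue(): [12, 95]
enqueue(5): [12, 95, 5]
enqueue(27): [12, 95, 5, 27]
dequeue(): [95, 5, 27]
enqueue(3): [95, 5, 27, 3]
dequeue(): [5, 27, 3]

Answer: 5 27 3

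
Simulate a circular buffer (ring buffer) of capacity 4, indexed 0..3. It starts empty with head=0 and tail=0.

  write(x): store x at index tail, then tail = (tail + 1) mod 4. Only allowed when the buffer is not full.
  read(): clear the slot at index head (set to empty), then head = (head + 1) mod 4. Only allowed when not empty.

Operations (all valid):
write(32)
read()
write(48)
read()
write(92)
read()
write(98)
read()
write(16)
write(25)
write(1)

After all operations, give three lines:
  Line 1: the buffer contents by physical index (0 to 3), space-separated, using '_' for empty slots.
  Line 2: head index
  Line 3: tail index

Answer: 16 25 1 _
0
3

Derivation:
write(32): buf=[32 _ _ _], head=0, tail=1, size=1
read(): buf=[_ _ _ _], head=1, tail=1, size=0
write(48): buf=[_ 48 _ _], head=1, tail=2, size=1
read(): buf=[_ _ _ _], head=2, tail=2, size=0
write(92): buf=[_ _ 92 _], head=2, tail=3, size=1
read(): buf=[_ _ _ _], head=3, tail=3, size=0
write(98): buf=[_ _ _ 98], head=3, tail=0, size=1
read(): buf=[_ _ _ _], head=0, tail=0, size=0
write(16): buf=[16 _ _ _], head=0, tail=1, size=1
write(25): buf=[16 25 _ _], head=0, tail=2, size=2
write(1): buf=[16 25 1 _], head=0, tail=3, size=3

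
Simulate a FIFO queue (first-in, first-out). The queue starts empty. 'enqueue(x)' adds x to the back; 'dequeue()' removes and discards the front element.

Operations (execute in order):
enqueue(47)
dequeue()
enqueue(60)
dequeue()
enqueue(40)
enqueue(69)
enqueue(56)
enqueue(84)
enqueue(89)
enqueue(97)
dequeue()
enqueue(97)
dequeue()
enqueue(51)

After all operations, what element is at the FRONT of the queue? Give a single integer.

Answer: 56

Derivation:
enqueue(47): queue = [47]
dequeue(): queue = []
enqueue(60): queue = [60]
dequeue(): queue = []
enqueue(40): queue = [40]
enqueue(69): queue = [40, 69]
enqueue(56): queue = [40, 69, 56]
enqueue(84): queue = [40, 69, 56, 84]
enqueue(89): queue = [40, 69, 56, 84, 89]
enqueue(97): queue = [40, 69, 56, 84, 89, 97]
dequeue(): queue = [69, 56, 84, 89, 97]
enqueue(97): queue = [69, 56, 84, 89, 97, 97]
dequeue(): queue = [56, 84, 89, 97, 97]
enqueue(51): queue = [56, 84, 89, 97, 97, 51]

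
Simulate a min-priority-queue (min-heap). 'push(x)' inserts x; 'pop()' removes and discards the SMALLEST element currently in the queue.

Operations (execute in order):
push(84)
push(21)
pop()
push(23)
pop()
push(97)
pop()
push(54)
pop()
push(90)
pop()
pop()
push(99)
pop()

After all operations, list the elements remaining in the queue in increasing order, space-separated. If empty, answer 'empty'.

push(84): heap contents = [84]
push(21): heap contents = [21, 84]
pop() → 21: heap contents = [84]
push(23): heap contents = [23, 84]
pop() → 23: heap contents = [84]
push(97): heap contents = [84, 97]
pop() → 84: heap contents = [97]
push(54): heap contents = [54, 97]
pop() → 54: heap contents = [97]
push(90): heap contents = [90, 97]
pop() → 90: heap contents = [97]
pop() → 97: heap contents = []
push(99): heap contents = [99]
pop() → 99: heap contents = []

Answer: empty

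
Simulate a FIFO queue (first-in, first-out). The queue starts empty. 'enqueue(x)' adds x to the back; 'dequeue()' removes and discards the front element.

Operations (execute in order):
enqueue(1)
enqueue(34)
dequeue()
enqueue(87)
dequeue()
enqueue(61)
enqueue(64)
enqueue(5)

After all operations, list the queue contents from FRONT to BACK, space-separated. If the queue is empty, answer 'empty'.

Answer: 87 61 64 5

Derivation:
enqueue(1): [1]
enqueue(34): [1, 34]
dequeue(): [34]
enqueue(87): [34, 87]
dequeue(): [87]
enqueue(61): [87, 61]
enqueue(64): [87, 61, 64]
enqueue(5): [87, 61, 64, 5]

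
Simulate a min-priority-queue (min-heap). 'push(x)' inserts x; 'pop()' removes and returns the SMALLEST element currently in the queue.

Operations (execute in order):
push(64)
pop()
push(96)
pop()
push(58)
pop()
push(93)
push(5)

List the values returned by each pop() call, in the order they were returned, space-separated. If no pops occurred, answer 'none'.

push(64): heap contents = [64]
pop() → 64: heap contents = []
push(96): heap contents = [96]
pop() → 96: heap contents = []
push(58): heap contents = [58]
pop() → 58: heap contents = []
push(93): heap contents = [93]
push(5): heap contents = [5, 93]

Answer: 64 96 58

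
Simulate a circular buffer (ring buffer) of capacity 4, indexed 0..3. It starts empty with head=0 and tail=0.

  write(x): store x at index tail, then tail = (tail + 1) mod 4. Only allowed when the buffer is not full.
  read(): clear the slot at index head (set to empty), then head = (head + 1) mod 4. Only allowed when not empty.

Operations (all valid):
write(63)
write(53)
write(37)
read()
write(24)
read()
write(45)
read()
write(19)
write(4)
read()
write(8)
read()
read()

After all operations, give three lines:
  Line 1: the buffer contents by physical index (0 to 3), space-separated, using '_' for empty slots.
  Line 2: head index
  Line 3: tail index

write(63): buf=[63 _ _ _], head=0, tail=1, size=1
write(53): buf=[63 53 _ _], head=0, tail=2, size=2
write(37): buf=[63 53 37 _], head=0, tail=3, size=3
read(): buf=[_ 53 37 _], head=1, tail=3, size=2
write(24): buf=[_ 53 37 24], head=1, tail=0, size=3
read(): buf=[_ _ 37 24], head=2, tail=0, size=2
write(45): buf=[45 _ 37 24], head=2, tail=1, size=3
read(): buf=[45 _ _ 24], head=3, tail=1, size=2
write(19): buf=[45 19 _ 24], head=3, tail=2, size=3
write(4): buf=[45 19 4 24], head=3, tail=3, size=4
read(): buf=[45 19 4 _], head=0, tail=3, size=3
write(8): buf=[45 19 4 8], head=0, tail=0, size=4
read(): buf=[_ 19 4 8], head=1, tail=0, size=3
read(): buf=[_ _ 4 8], head=2, tail=0, size=2

Answer: _ _ 4 8
2
0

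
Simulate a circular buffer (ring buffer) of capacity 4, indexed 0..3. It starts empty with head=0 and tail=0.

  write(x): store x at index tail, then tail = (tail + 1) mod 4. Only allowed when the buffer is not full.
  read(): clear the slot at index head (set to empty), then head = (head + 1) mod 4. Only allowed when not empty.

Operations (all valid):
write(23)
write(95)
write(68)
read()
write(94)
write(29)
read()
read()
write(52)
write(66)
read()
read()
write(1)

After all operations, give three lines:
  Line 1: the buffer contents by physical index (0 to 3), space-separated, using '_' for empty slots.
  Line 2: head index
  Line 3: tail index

Answer: _ 52 66 1
1
0

Derivation:
write(23): buf=[23 _ _ _], head=0, tail=1, size=1
write(95): buf=[23 95 _ _], head=0, tail=2, size=2
write(68): buf=[23 95 68 _], head=0, tail=3, size=3
read(): buf=[_ 95 68 _], head=1, tail=3, size=2
write(94): buf=[_ 95 68 94], head=1, tail=0, size=3
write(29): buf=[29 95 68 94], head=1, tail=1, size=4
read(): buf=[29 _ 68 94], head=2, tail=1, size=3
read(): buf=[29 _ _ 94], head=3, tail=1, size=2
write(52): buf=[29 52 _ 94], head=3, tail=2, size=3
write(66): buf=[29 52 66 94], head=3, tail=3, size=4
read(): buf=[29 52 66 _], head=0, tail=3, size=3
read(): buf=[_ 52 66 _], head=1, tail=3, size=2
write(1): buf=[_ 52 66 1], head=1, tail=0, size=3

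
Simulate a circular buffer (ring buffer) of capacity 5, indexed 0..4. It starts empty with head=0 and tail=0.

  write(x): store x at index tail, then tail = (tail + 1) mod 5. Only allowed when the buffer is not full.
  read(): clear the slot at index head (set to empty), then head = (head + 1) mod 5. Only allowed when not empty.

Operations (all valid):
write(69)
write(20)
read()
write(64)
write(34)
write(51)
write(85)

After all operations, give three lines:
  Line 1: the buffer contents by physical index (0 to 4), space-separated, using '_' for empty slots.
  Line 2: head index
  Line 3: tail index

Answer: 85 20 64 34 51
1
1

Derivation:
write(69): buf=[69 _ _ _ _], head=0, tail=1, size=1
write(20): buf=[69 20 _ _ _], head=0, tail=2, size=2
read(): buf=[_ 20 _ _ _], head=1, tail=2, size=1
write(64): buf=[_ 20 64 _ _], head=1, tail=3, size=2
write(34): buf=[_ 20 64 34 _], head=1, tail=4, size=3
write(51): buf=[_ 20 64 34 51], head=1, tail=0, size=4
write(85): buf=[85 20 64 34 51], head=1, tail=1, size=5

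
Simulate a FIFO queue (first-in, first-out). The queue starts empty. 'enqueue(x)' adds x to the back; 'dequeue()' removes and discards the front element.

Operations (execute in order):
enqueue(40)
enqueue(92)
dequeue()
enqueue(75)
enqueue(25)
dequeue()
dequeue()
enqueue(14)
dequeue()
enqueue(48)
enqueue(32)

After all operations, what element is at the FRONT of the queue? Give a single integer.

enqueue(40): queue = [40]
enqueue(92): queue = [40, 92]
dequeue(): queue = [92]
enqueue(75): queue = [92, 75]
enqueue(25): queue = [92, 75, 25]
dequeue(): queue = [75, 25]
dequeue(): queue = [25]
enqueue(14): queue = [25, 14]
dequeue(): queue = [14]
enqueue(48): queue = [14, 48]
enqueue(32): queue = [14, 48, 32]

Answer: 14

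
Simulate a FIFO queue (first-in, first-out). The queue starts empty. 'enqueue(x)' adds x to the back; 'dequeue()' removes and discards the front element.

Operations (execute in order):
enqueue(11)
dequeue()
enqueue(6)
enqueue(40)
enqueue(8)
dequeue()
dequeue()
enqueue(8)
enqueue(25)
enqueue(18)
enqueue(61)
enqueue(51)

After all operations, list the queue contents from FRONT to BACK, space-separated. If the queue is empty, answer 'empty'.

Answer: 8 8 25 18 61 51

Derivation:
enqueue(11): [11]
dequeue(): []
enqueue(6): [6]
enqueue(40): [6, 40]
enqueue(8): [6, 40, 8]
dequeue(): [40, 8]
dequeue(): [8]
enqueue(8): [8, 8]
enqueue(25): [8, 8, 25]
enqueue(18): [8, 8, 25, 18]
enqueue(61): [8, 8, 25, 18, 61]
enqueue(51): [8, 8, 25, 18, 61, 51]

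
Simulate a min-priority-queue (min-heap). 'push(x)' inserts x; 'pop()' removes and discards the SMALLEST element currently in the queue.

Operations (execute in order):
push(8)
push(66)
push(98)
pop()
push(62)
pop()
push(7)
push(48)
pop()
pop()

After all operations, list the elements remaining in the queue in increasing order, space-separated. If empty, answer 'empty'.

push(8): heap contents = [8]
push(66): heap contents = [8, 66]
push(98): heap contents = [8, 66, 98]
pop() → 8: heap contents = [66, 98]
push(62): heap contents = [62, 66, 98]
pop() → 62: heap contents = [66, 98]
push(7): heap contents = [7, 66, 98]
push(48): heap contents = [7, 48, 66, 98]
pop() → 7: heap contents = [48, 66, 98]
pop() → 48: heap contents = [66, 98]

Answer: 66 98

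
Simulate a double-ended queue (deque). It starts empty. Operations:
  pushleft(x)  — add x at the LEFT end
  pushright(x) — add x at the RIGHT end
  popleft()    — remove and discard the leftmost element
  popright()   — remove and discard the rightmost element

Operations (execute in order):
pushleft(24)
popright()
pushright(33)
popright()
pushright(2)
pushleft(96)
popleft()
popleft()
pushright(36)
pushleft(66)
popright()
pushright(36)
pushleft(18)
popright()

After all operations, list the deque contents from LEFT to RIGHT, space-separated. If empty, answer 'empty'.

Answer: 18 66

Derivation:
pushleft(24): [24]
popright(): []
pushright(33): [33]
popright(): []
pushright(2): [2]
pushleft(96): [96, 2]
popleft(): [2]
popleft(): []
pushright(36): [36]
pushleft(66): [66, 36]
popright(): [66]
pushright(36): [66, 36]
pushleft(18): [18, 66, 36]
popright(): [18, 66]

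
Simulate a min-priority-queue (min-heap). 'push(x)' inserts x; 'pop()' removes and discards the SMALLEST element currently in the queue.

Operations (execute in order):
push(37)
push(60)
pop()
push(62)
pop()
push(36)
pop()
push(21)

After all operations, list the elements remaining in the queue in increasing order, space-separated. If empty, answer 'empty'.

Answer: 21 62

Derivation:
push(37): heap contents = [37]
push(60): heap contents = [37, 60]
pop() → 37: heap contents = [60]
push(62): heap contents = [60, 62]
pop() → 60: heap contents = [62]
push(36): heap contents = [36, 62]
pop() → 36: heap contents = [62]
push(21): heap contents = [21, 62]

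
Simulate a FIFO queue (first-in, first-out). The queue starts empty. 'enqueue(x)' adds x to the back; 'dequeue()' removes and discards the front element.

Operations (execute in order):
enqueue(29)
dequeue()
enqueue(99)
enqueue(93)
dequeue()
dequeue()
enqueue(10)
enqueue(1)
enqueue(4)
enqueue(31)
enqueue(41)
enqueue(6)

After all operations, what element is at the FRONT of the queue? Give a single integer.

enqueue(29): queue = [29]
dequeue(): queue = []
enqueue(99): queue = [99]
enqueue(93): queue = [99, 93]
dequeue(): queue = [93]
dequeue(): queue = []
enqueue(10): queue = [10]
enqueue(1): queue = [10, 1]
enqueue(4): queue = [10, 1, 4]
enqueue(31): queue = [10, 1, 4, 31]
enqueue(41): queue = [10, 1, 4, 31, 41]
enqueue(6): queue = [10, 1, 4, 31, 41, 6]

Answer: 10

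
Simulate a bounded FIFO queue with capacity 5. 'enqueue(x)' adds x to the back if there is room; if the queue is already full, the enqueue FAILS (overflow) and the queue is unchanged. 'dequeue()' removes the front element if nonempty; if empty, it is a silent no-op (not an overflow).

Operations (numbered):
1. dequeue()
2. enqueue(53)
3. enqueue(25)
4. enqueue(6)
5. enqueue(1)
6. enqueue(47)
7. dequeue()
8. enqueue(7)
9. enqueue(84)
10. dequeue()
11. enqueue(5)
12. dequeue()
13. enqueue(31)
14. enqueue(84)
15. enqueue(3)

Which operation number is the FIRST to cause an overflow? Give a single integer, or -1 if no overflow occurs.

1. dequeue(): empty, no-op, size=0
2. enqueue(53): size=1
3. enqueue(25): size=2
4. enqueue(6): size=3
5. enqueue(1): size=4
6. enqueue(47): size=5
7. dequeue(): size=4
8. enqueue(7): size=5
9. enqueue(84): size=5=cap → OVERFLOW (fail)
10. dequeue(): size=4
11. enqueue(5): size=5
12. dequeue(): size=4
13. enqueue(31): size=5
14. enqueue(84): size=5=cap → OVERFLOW (fail)
15. enqueue(3): size=5=cap → OVERFLOW (fail)

Answer: 9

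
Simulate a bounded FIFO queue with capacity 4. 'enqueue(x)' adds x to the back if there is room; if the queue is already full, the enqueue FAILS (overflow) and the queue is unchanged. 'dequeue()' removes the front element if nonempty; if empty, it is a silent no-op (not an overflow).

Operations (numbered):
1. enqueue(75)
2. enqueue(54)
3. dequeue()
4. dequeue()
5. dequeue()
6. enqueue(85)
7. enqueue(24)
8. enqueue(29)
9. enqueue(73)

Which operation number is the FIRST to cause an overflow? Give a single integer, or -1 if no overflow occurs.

1. enqueue(75): size=1
2. enqueue(54): size=2
3. dequeue(): size=1
4. dequeue(): size=0
5. dequeue(): empty, no-op, size=0
6. enqueue(85): size=1
7. enqueue(24): size=2
8. enqueue(29): size=3
9. enqueue(73): size=4

Answer: -1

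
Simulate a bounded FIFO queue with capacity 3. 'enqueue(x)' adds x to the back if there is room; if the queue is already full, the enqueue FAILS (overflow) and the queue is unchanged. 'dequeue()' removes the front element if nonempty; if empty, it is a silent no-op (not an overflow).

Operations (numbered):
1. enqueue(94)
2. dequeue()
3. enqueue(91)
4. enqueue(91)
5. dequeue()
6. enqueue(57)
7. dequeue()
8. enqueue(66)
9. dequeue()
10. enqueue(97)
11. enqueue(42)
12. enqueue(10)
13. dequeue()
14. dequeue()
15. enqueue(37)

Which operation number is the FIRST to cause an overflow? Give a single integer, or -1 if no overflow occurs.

1. enqueue(94): size=1
2. dequeue(): size=0
3. enqueue(91): size=1
4. enqueue(91): size=2
5. dequeue(): size=1
6. enqueue(57): size=2
7. dequeue(): size=1
8. enqueue(66): size=2
9. dequeue(): size=1
10. enqueue(97): size=2
11. enqueue(42): size=3
12. enqueue(10): size=3=cap → OVERFLOW (fail)
13. dequeue(): size=2
14. dequeue(): size=1
15. enqueue(37): size=2

Answer: 12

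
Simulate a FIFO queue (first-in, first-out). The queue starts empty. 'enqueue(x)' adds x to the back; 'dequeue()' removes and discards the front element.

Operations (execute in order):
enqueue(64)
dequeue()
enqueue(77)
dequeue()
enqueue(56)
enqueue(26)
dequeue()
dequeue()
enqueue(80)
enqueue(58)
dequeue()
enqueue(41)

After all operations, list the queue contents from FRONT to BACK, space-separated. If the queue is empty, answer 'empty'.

enqueue(64): [64]
dequeue(): []
enqueue(77): [77]
dequeue(): []
enqueue(56): [56]
enqueue(26): [56, 26]
dequeue(): [26]
dequeue(): []
enqueue(80): [80]
enqueue(58): [80, 58]
dequeue(): [58]
enqueue(41): [58, 41]

Answer: 58 41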